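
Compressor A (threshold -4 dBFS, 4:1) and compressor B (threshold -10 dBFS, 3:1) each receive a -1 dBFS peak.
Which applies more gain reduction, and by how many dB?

A: overshoot 3 dB → output overshoot 0.75 dB → GR 2.25 dB.
B: overshoot 9 dB → output overshoot 3 dB → GR 6 dB.
Difference: 3.75 dB in favour of B.

B, by 3.75 dB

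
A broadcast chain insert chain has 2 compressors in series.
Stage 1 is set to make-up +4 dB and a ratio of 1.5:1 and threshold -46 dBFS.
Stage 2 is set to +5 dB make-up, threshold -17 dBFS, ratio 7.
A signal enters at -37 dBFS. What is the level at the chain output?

-31 dBFS

Stage 1: overshoot 9 dB → 9/1.5 = 6 dB → -40 dBFS; +4 dB make-up → -36 dBFS.
Stage 2: -36 dBFS is at or below the -17 dBFS threshold — no compression; make-up brings it to -31 dBFS.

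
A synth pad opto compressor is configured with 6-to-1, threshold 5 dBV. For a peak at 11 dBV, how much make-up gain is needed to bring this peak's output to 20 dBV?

Without make-up, output = threshold + overshoot/6 = 5 + 1 = 6 dBV.
Gap to target: 14 dB.

14 dB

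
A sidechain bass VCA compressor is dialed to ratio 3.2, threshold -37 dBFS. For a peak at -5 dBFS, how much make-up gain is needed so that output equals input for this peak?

22 dB

Overshoot 32 dB → 32/3.2 = 10 dB after compression, so the compressed level is -37 + 10 = -27 dBFS.
Make-up = target − compressed = -5 − (-27) = 22 dB.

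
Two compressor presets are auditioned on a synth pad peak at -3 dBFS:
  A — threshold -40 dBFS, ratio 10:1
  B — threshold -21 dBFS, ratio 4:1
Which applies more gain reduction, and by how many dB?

A: 37 dB over, compressed to 3.7 dB over, so 33.3 dB of GR.
B: 18 dB over, compressed to 4.5 dB over, so 13.5 dB of GR.
A reduces 19.8 dB more.

A, by 19.8 dB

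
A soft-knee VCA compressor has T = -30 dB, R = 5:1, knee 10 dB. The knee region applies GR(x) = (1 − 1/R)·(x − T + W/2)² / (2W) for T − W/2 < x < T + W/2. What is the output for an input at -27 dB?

-29.56 dB

x − T + W/2 = -27 − (-30) + 5 = 8.
GR = (1 − 1/5) × 8² / 20 = 0.8 × 64 / 20 = 2.56 dB.
Output = -27 − 2.56 = -29.56 dB.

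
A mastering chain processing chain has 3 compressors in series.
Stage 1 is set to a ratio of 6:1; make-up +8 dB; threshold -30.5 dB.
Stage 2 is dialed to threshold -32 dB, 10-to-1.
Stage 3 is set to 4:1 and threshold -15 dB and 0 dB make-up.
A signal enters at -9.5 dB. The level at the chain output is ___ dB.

-30.7 dB

Stage 1: overshoot 21 dB → 21/6 = 3.5 dB → -27 dB; +8 dB make-up → -19 dB.
Stage 2: overshoot 13 dB → 13/10 = 1.3 dB → -30.7 dB.
Stage 3: -30.7 dB ≤ -15 dB, so stage 3 doesn't engage; output -30.7 dB.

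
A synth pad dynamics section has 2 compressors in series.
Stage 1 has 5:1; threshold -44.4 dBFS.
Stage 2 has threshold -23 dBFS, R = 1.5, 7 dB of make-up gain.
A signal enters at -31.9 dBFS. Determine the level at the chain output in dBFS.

-34.9 dBFS

Stage 1: -31.9 dBFS is 12.5 dB over -44.4 dBFS; at 5:1 that becomes 2.5 dB over, giving -41.9 dBFS.
Stage 2: -41.9 dBFS ≤ -23 dBFS, so stage 2 doesn't engage; make-up brings it to -34.9 dBFS.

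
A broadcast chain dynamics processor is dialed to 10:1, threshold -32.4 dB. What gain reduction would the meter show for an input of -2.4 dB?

27 dB

The signal is 30 dB above threshold.
A 10:1 ratio leaves 3 dB of that excess.
So the signal is attenuated by 30 − 3 = 27 dB.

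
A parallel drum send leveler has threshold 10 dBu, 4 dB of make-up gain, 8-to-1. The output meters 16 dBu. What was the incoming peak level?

Stripping the +4 dB make-up gives 12 dBu at the gain stage.
The compressed level sits 12 − 10 = 2 dB over threshold.
Before 8:1 compression the overshoot was 2 × 8 = 16 dB, so input = 10 + 16 = 26 dBu.

26 dBu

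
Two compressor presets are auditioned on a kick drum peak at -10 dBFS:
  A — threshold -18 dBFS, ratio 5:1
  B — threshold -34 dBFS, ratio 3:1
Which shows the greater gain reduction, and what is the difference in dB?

A: overshoot 8 dB → output overshoot 1.6 dB → GR 6.4 dB.
B: overshoot 24 dB → output overshoot 8 dB → GR 16 dB.
B reduces 9.6 dB more.

B, by 9.6 dB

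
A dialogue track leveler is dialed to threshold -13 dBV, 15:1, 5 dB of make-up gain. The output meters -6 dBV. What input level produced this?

Remove make-up: -6 − 5 = -11 dBV.
That's 2 dB above the -13 dBV threshold.
Input overshoot = R × output overshoot = 30 dB → input = -13 + 30 = 17 dBV.

17 dBV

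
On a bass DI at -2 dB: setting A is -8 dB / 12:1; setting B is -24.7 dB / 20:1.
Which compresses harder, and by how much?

B, by 16.065 dB

A: GR = 6 − 6/12 = 5.5 dB.
B: GR = 22.7 − 22.7/20 = 21.565 dB.
B reduces 16.065 dB more.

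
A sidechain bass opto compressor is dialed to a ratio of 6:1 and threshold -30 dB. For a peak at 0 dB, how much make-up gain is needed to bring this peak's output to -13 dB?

12 dB

The peak compresses to -30 + 30/6 = -25 dB.
To reach -13 dB requires -13 − (-25) = 12 dB of make-up.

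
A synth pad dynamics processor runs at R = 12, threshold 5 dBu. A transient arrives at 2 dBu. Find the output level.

2 dBu is 3 dB below the 5 dBu threshold, so no gain reduction is applied.
Output = input = 2 dBu.

2 dBu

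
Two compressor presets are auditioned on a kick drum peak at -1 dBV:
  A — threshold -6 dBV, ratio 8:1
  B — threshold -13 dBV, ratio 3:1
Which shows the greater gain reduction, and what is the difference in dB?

B, by 3.625 dB

A: 5 dB over, compressed to 0.625 dB over, so 4.375 dB of GR.
B: 12 dB over, compressed to 4 dB over, so 8 dB of GR.
Difference: 3.625 dB in favour of B.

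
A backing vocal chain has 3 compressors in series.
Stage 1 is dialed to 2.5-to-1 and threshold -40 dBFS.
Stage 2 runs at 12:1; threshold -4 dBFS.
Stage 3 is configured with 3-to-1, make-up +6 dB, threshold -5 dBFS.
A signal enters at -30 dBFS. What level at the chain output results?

Stage 1: 10 dB above -40 dBFS, reduced 2.5:1 to 4 dB above → -36 dBFS.
Stage 2: below threshold (-36 ≤ -4); passes unchanged; output -36 dBFS.
Stage 3: -36 dBFS ≤ -5 dBFS, so stage 3 doesn't engage; make-up brings it to -30 dBFS.

-30 dBFS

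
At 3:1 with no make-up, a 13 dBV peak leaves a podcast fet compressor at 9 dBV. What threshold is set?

Gain reduction = 13 − 9 = 4 dB; output overshoot = GR / (R − 1) = 4 / 2 = 2 dB.
Threshold = output − output overshoot = 9 − 2 = 7 dBV.

7 dBV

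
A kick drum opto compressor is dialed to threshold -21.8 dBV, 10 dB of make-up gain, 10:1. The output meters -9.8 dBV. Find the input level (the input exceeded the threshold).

-1.8 dBV

Remove make-up: -9.8 − 10 = -19.8 dBV.
The compressed level sits -19.8 − (-21.8) = 2 dB over threshold.
Before 10:1 compression the overshoot was 2 × 10 = 20 dB, so input = -21.8 + 20 = -1.8 dBV.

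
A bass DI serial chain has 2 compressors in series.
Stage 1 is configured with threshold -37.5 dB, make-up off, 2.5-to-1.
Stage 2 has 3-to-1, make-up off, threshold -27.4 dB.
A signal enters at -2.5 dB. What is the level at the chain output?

-26.1 dB

Stage 1: overshoot 35 dB → 35/2.5 = 14 dB → -23.5 dB.
Stage 2: 3.9 dB above -27.4 dB, reduced 3:1 to 1.3 dB above → -26.1 dB.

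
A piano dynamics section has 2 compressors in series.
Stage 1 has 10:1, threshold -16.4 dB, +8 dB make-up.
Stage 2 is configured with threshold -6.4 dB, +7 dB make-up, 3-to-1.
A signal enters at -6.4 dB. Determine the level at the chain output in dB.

Stage 1: 10 dB above -16.4 dB, reduced 10:1 to 1 dB above → -15.4 dB; +8 dB make-up → -7.4 dB.
Stage 2: -7.4 dB is at or below the -6.4 dB threshold — no compression; make-up brings it to -0.4 dB.

-0.4 dB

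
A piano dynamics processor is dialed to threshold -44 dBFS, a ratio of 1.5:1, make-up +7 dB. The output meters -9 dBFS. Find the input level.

Remove make-up: -9 − 7 = -16 dBFS.
That's 28 dB above the -44 dBFS threshold.
Before 1.5:1 compression the overshoot was 28 × 1.5 = 42 dB, so input = -44 + 42 = -2 dBFS.

-2 dBFS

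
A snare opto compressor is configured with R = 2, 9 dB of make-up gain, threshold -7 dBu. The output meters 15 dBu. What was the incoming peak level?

19 dBu

Before make-up, the level was 15 − 9 = 6 dBu.
The compressed level sits 6 − (-7) = 13 dB over threshold.
Input overshoot = R × output overshoot = 26 dB → input = -7 + 26 = 19 dBu.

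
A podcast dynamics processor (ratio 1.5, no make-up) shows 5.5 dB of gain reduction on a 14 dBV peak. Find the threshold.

-2.5 dBV

Input is 16.5 dB above T (since output overshoot × R = input overshoot: (8.5 − T)·1.5 = 14 − T gives T = -2.5 dBV).
Check: -2.5 + (14 − (-2.5))/1.5 = -2.5 + 11 = 8.5 dBV. ✓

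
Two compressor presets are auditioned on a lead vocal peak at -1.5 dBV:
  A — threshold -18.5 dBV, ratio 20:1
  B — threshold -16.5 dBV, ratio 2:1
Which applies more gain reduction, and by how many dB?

A: overshoot 17 dB → output overshoot 0.85 dB → GR 16.15 dB.
B: overshoot 15 dB → output overshoot 7.5 dB → GR 7.5 dB.
Difference: 8.65 dB in favour of A.

A, by 8.65 dB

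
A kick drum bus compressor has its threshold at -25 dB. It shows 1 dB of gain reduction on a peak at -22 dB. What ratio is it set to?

1.5:1

Input overshoot = -22 − (-25) = 3 dB.
Output overshoot = 3 − 1 = 2 dB.
Ratio = input overshoot / output overshoot = 3 / 2 = 1.5.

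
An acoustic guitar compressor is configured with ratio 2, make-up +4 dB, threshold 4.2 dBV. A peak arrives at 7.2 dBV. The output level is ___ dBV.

9.7 dBV

The input is 3 dB above the 4.2 dBV threshold.
The 3 dB excess becomes 1.5 dB after 2:1 reduction.
That puts the output at 5.7 dBV; make-up adds 4 dB, giving 9.7 dBV.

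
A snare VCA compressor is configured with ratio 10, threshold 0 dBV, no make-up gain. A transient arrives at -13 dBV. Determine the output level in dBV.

-13 dBV

-13 dBV is 13 dB below the 0 dBV threshold, so no gain reduction is applied.
Output = input = -13 dBV.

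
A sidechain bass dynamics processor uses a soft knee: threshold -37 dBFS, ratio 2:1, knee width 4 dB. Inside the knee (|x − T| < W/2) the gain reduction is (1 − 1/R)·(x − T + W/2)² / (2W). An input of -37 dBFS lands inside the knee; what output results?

x − T + W/2 = -37 − (-37) + 2 = 2.
GR = (1 − 1/2) × 2² / 8 = 0.5 × 4 / 8 = 0.25 dB.
Output = -37 − 0.25 = -37.25 dBFS.

-37.25 dBFS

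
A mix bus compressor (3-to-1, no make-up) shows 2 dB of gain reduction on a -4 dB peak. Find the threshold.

-7 dB

Input is 3 dB above T (since output overshoot × R = input overshoot: (-6 − T)·3 = -4 − T gives T = -7 dB).
Check: -7 + (-4 − (-7))/3 = -7 + 1 = -6 dB. ✓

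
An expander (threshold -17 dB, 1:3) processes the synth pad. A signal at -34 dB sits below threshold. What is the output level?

-68 dB

The input is 17 dB below the -17 dB threshold.
A 1:3 expander multiplies undershoot by 3: 17 × 3 = 51 dB below threshold.
Output = -17 − 51 = -68 dB.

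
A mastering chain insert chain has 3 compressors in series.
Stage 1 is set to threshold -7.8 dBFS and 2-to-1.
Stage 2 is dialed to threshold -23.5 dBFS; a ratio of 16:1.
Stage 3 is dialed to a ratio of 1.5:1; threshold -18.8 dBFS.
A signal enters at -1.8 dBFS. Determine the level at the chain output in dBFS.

-22.33125 dBFS

Stage 1: overshoot 6 dB → 6/2 = 3 dB → -4.8 dBFS.
Stage 2: -4.8 dBFS is 18.7 dB over -23.5 dBFS; at 16:1 that becomes 1.16875 dB over, giving -22.33125 dBFS.
Stage 3: -22.33125 dBFS is at or below the -18.8 dBFS threshold — no compression; output -22.33125 dBFS.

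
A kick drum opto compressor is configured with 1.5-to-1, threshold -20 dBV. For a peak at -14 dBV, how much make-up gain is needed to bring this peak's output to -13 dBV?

Without make-up, output = threshold + overshoot/1.5 = -20 + 4 = -16 dBV.
Gap to target: 3 dB.

3 dB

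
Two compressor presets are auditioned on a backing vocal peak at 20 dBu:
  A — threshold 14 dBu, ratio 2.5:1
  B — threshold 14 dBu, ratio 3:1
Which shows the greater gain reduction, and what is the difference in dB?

B, by 0.4 dB

A: GR = 6 − 6/2.5 = 3.6 dB.
B: GR = 6 − 6/3 = 4 dB.
B applies 0.4 dB more gain reduction.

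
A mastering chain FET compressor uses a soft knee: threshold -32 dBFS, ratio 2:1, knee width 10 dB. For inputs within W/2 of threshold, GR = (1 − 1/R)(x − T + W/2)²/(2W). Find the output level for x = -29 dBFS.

x − T + W/2 = -29 − (-32) + 5 = 8.
GR = (1 − 1/2) × 8² / 20 = 0.5 × 64 / 20 = 1.6 dB.
Output = -29 − 1.6 = -30.6 dBFS.

-30.6 dBFS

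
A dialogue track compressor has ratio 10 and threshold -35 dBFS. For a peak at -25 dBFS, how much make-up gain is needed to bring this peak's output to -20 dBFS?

Without make-up, output = threshold + overshoot/10 = -35 + 1 = -34 dBFS.
Gap to target: 14 dB.

14 dB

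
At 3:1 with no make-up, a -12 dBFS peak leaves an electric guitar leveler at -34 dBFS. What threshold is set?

-45 dBFS

Input is 33 dB above T (since output overshoot × R = input overshoot: (-34 − T)·3 = -12 − T gives T = -45 dBFS).
Check: -45 + (-12 − (-45))/3 = -45 + 11 = -34 dBFS. ✓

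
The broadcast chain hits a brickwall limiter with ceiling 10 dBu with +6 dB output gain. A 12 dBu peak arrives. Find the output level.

The limiter clamps the peak to its 10 dBu ceiling.
Output gain then adds 6 dB: 10 + 6 = 16 dBu.

16 dBu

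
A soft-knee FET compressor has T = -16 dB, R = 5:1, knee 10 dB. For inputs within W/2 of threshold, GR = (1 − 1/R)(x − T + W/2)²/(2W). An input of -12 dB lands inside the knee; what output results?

x − T + W/2 = -12 − (-16) + 5 = 9.
GR = (1 − 1/5) × 9² / 20 = 0.8 × 81 / 20 = 3.24 dB.
Output = -12 − 3.24 = -15.24 dB.

-15.24 dB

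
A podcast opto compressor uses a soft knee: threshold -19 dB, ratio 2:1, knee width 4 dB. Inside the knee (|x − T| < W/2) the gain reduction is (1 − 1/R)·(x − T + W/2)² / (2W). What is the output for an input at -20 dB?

-20.0625 dB

x − T + W/2 = -20 − (-19) + 2 = 1.
GR = (1 − 1/2) × 1² / 8 = 0.5 × 1 / 8 = 0.0625 dB.
Output = -20 − 0.0625 = -20.0625 dB.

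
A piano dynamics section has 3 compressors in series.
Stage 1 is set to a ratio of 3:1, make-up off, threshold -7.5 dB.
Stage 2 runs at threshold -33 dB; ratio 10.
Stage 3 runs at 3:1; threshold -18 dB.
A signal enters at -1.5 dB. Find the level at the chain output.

Stage 1: 6 dB above -7.5 dB, reduced 3:1 to 2 dB above → -5.5 dB.
Stage 2: 27.5 dB above -33 dB, reduced 10:1 to 2.75 dB above → -30.25 dB.
Stage 3: below threshold (-30.25 ≤ -18); passes unchanged; output -30.25 dB.

-30.25 dB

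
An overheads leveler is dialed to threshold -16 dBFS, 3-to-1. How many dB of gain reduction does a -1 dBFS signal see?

Overshoot = -1 − (-16) = 15 dB.
After 3:1 compression the overshoot becomes 15/3 = 5 dB.
Gain reduction = 15 − 5 = 10 dB.

10 dB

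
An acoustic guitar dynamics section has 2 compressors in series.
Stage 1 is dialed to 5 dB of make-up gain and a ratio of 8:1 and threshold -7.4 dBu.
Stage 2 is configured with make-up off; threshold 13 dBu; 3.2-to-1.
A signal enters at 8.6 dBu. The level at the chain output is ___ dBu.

Stage 1: 16 dB above -7.4 dBu, reduced 8:1 to 2 dB above → -5.4 dBu; +5 dB make-up → -0.4 dBu.
Stage 2: -0.4 dBu ≤ 13 dBu, so stage 2 doesn't engage; output -0.4 dBu.

-0.4 dBu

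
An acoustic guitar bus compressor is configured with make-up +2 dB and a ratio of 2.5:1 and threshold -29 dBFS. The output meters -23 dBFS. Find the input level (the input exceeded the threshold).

Remove make-up: -23 − 2 = -25 dBFS.
That's 4 dB above the -29 dBFS threshold.
Undo the ratio: input overshoot = 4 × 2.5 = 10 dB, giving input = -19 dBFS.

-19 dBFS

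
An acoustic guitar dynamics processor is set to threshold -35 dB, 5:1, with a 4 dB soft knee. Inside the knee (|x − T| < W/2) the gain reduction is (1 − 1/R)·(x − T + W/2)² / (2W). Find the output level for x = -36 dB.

-36.1 dB

x − T + W/2 = -36 − (-35) + 2 = 1.
GR = (1 − 1/5) × 1² / 8 = 0.8 × 1 / 8 = 0.1 dB.
Output = -36 − 0.1 = -36.1 dB.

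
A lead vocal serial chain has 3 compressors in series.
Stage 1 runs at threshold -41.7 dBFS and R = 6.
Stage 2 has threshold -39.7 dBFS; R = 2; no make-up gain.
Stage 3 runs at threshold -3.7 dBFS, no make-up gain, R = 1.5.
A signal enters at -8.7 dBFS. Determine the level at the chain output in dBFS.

Stage 1: 33 dB above -41.7 dBFS, reduced 6:1 to 5.5 dB above → -36.2 dBFS.
Stage 2: 3.5 dB above -39.7 dBFS, reduced 2:1 to 1.75 dB above → -37.95 dBFS.
Stage 3: -37.95 dBFS is at or below the -3.7 dBFS threshold — no compression; output -37.95 dBFS.

-37.95 dBFS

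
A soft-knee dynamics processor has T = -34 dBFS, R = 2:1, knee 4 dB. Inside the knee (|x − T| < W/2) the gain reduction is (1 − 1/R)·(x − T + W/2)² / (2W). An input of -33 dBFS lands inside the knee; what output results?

x − T + W/2 = -33 − (-34) + 2 = 3.
GR = (1 − 1/2) × 3² / 8 = 0.5 × 9 / 8 = 0.5625 dB.
Output = -33 − 0.5625 = -33.5625 dBFS.

-33.5625 dBFS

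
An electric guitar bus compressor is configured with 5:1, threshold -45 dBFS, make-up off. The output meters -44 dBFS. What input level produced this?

-40 dBFS

Post-compression overshoot = -44 − (-45) = 1 dB.
Before 5:1 compression the overshoot was 1 × 5 = 5 dB, so input = -45 + 5 = -40 dBFS.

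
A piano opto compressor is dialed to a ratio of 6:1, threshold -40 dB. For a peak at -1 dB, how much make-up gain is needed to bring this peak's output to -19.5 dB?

14 dB

Without make-up, output = threshold + overshoot/6 = -40 + 6.5 = -33.5 dB.
Gap to target: 14 dB.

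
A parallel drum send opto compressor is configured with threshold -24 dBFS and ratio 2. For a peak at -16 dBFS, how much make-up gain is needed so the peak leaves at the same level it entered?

4 dB

The peak compresses to -24 + 8/2 = -20 dBFS.
To reach -16 dBFS requires -16 − (-20) = 4 dB of make-up.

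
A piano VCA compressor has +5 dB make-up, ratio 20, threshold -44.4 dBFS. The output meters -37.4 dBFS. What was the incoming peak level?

-4.4 dBFS

Stripping the +5 dB make-up gives -42.4 dBFS at the gain stage.
That's 2 dB above the -44.4 dBFS threshold.
Before 20:1 compression the overshoot was 2 × 20 = 40 dB, so input = -44.4 + 40 = -4.4 dBFS.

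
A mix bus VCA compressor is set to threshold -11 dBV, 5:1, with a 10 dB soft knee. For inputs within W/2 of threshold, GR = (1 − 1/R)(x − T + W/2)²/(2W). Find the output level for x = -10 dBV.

-11.44 dBV

x − T + W/2 = -10 − (-11) + 5 = 6.
GR = (1 − 1/5) × 6² / 20 = 0.8 × 36 / 20 = 1.44 dB.
Output = -10 − 1.44 = -11.44 dBV.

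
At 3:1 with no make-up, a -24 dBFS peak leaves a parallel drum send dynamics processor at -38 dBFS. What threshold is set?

Gain reduction = -24 − (-38) = 14 dB; output overshoot = GR / (R − 1) = 14 / 2 = 7 dB.
Threshold = output − output overshoot = -38 − 7 = -45 dBFS.

-45 dBFS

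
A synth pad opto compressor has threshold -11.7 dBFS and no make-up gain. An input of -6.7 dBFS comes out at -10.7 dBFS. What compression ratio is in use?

Input overshoot = -6.7 − (-11.7) = 5 dB; output overshoot = -10.7 − (-11.7) = 1 dB.
Ratio = 5 / 1 = 5.

5:1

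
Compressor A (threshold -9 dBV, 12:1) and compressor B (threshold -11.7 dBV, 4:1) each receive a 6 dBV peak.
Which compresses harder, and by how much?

A, by 0.475 dB

A: 15 dB over, compressed to 1.25 dB over, so 13.75 dB of GR.
B: 17.7 dB over, compressed to 4.425 dB over, so 13.275 dB of GR.
A applies 0.475 dB more gain reduction.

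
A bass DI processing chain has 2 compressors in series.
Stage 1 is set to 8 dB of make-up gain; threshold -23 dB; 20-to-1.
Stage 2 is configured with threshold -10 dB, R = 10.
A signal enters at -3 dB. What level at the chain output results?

-14 dB

Stage 1: -3 dB is 20 dB over -23 dB; at 20:1 that becomes 1 dB over, giving -22 dB; +8 dB make-up → -14 dB.
Stage 2: -14 dB ≤ -10 dB, so stage 2 doesn't engage; output -14 dB.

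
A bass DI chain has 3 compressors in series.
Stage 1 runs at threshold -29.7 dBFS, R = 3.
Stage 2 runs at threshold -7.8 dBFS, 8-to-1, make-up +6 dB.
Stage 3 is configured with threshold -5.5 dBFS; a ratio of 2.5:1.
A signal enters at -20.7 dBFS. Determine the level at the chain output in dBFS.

Stage 1: 9 dB above -29.7 dBFS, reduced 3:1 to 3 dB above → -26.7 dBFS.
Stage 2: below threshold (-26.7 ≤ -7.8); passes unchanged; make-up brings it to -20.7 dBFS.
Stage 3: below threshold (-20.7 ≤ -5.5); passes unchanged; output -20.7 dBFS.

-20.7 dBFS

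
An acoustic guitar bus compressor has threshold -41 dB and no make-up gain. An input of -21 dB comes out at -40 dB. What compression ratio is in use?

20:1

Input overshoot = -21 − (-41) = 20 dB; output overshoot = -40 − (-41) = 1 dB.
Ratio = 20 / 1 = 20.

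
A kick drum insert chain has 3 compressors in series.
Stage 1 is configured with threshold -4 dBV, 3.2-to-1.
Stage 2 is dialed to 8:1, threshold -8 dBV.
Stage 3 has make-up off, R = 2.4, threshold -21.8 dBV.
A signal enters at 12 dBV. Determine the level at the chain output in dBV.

Stage 1: 12 dBV is 16 dB over -4 dBV; at 3.2:1 that becomes 5 dB over, giving 1 dBV.
Stage 2: 1 dBV is 9 dB over -8 dBV; at 8:1 that becomes 1.125 dB over, giving -6.875 dBV.
Stage 3: -6.875 dBV is 14.925 dB over -21.8 dBV; at 2.4:1 that becomes 6.21875 dB over, giving -15.58125 dBV.

-15.58125 dBV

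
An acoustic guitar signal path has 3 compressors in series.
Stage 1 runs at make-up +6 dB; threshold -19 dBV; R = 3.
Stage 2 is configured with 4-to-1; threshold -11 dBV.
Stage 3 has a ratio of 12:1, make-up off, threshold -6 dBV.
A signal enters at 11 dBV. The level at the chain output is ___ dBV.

-9 dBV

Stage 1: 11 dBV is 30 dB over -19 dBV; at 3:1 that becomes 10 dB over, giving -9 dBV; +6 dB make-up → -3 dBV.
Stage 2: -3 dBV is 8 dB over -11 dBV; at 4:1 that becomes 2 dB over, giving -9 dBV.
Stage 3: -9 dBV ≤ -6 dBV, so stage 3 doesn't engage; output -9 dBV.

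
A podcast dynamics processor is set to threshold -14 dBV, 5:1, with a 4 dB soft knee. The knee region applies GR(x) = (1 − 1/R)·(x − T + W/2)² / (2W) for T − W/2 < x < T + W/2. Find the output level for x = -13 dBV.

x − T + W/2 = -13 − (-14) + 2 = 3.
GR = (1 − 1/5) × 3² / 8 = 0.8 × 9 / 8 = 0.9 dB.
Output = -13 − 0.9 = -13.9 dBV.

-13.9 dBV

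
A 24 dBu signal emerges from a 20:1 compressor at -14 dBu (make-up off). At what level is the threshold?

Input is 40 dB above T (since output overshoot × R = input overshoot: (-14 − T)·20 = 24 − T gives T = -16 dBu).
Check: -16 + (24 − (-16))/20 = -16 + 2 = -14 dBu. ✓

-16 dBu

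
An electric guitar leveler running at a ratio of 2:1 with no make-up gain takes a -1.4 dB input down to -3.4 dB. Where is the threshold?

-5.4 dB

Gain reduction = -1.4 − (-3.4) = 2 dB; output overshoot = GR / (R − 1) = 2 / 1 = 2 dB.
Threshold = output − output overshoot = -3.4 − 2 = -5.4 dB.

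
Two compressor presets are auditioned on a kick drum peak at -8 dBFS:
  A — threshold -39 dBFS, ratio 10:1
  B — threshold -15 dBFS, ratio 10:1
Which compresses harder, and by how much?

A, by 21.6 dB

A: overshoot 31 dB → output overshoot 3.1 dB → GR 27.9 dB.
B: overshoot 7 dB → output overshoot 0.7 dB → GR 6.3 dB.
Difference: 21.6 dB in favour of A.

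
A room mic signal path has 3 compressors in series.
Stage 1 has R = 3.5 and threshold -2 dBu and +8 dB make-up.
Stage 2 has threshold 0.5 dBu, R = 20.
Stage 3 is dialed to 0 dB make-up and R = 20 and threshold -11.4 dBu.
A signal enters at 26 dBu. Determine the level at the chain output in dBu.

-10.77125 dBu

Stage 1: overshoot 28 dB → 28/3.5 = 8 dB → 6 dBu; +8 dB make-up → 14 dBu.
Stage 2: 14 dBu is 13.5 dB over 0.5 dBu; at 20:1 that becomes 0.675 dB over, giving 1.175 dBu.
Stage 3: overshoot 12.575 dB → 12.575/20 = 0.62875 dB → -10.77125 dBu.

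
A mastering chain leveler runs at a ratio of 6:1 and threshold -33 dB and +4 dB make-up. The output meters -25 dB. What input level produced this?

Stripping the +4 dB make-up gives -29 dB at the gain stage.
The compressed level sits -29 − (-33) = 4 dB over threshold.
Before 6:1 compression the overshoot was 4 × 6 = 24 dB, so input = -33 + 24 = -9 dB.

-9 dB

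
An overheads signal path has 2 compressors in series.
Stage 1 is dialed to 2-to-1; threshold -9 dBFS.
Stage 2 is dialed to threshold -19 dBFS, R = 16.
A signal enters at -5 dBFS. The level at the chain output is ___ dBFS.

Stage 1: 4 dB above -9 dBFS, reduced 2:1 to 2 dB above → -7 dBFS.
Stage 2: overshoot 12 dB → 12/16 = 0.75 dB → -18.25 dBFS.

-18.25 dBFS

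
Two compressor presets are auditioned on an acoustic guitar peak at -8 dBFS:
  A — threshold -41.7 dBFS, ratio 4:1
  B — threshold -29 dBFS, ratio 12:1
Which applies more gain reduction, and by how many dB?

A, by 6.025 dB

A: 33.7 dB over, compressed to 8.425 dB over, so 25.275 dB of GR.
B: 21 dB over, compressed to 1.75 dB over, so 19.25 dB of GR.
Difference: 6.025 dB in favour of A.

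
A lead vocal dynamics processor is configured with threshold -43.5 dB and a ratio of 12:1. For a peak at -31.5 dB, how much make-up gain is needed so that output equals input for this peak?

11 dB

Overshoot 12 dB → 12/12 = 1 dB after compression, so the compressed level is -43.5 + 1 = -42.5 dB.
Make-up = target − compressed = -31.5 − (-42.5) = 11 dB.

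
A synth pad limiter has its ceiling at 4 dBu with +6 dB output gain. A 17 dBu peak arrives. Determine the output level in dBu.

The limiter clamps the peak to its 4 dBu ceiling.
Output gain then adds 6 dB: 4 + 6 = 10 dBu.

10 dBu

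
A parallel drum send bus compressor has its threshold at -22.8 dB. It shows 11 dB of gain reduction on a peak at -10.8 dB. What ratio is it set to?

12:1

Input overshoot = -10.8 − (-22.8) = 12 dB.
Output overshoot = 12 − 11 = 1 dB.
Ratio = input overshoot / output overshoot = 12 / 1 = 12.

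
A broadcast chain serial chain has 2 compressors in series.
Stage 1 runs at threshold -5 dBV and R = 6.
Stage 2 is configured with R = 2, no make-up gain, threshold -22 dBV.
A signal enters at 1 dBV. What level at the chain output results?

-13 dBV

Stage 1: 6 dB above -5 dBV, reduced 6:1 to 1 dB above → -4 dBV.
Stage 2: -4 dBV is 18 dB over -22 dBV; at 2:1 that becomes 9 dB over, giving -13 dBV.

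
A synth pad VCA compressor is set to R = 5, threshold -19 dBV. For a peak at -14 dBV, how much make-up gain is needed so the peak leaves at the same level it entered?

4 dB

Without make-up, output = threshold + overshoot/5 = -19 + 1 = -18 dBV.
Gap to target: 4 dB.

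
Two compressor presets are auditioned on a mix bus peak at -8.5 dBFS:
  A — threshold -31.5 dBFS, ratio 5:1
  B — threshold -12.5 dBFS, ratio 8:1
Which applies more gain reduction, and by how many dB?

A, by 14.9 dB

A: GR = 23 − 23/5 = 18.4 dB.
B: GR = 4 − 4/8 = 3.5 dB.
A applies 14.9 dB more gain reduction.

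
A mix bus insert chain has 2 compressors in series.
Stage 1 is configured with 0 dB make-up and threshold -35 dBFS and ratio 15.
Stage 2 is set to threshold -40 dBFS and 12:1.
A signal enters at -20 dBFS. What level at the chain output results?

-39.5 dBFS

Stage 1: -20 dBFS is 15 dB over -35 dBFS; at 15:1 that becomes 1 dB over, giving -34 dBFS.
Stage 2: -34 dBFS is 6 dB over -40 dBFS; at 12:1 that becomes 0.5 dB over, giving -39.5 dBFS.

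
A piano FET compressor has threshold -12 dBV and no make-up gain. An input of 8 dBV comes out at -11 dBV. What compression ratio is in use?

20:1

Input overshoot = 8 − (-12) = 20 dB; output overshoot = -11 − (-12) = 1 dB.
Ratio = 20 / 1 = 20.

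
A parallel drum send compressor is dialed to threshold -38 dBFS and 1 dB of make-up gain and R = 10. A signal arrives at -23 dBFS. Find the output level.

-23 dBFS sits 15 dB over threshold.
At 10:1 the overshoot is divided by 10, leaving 1.5 dB above threshold.
So the level is -38 + 1.5 = -36.5 dBFS; make-up adds 1 dB, giving -35.5 dBFS.

-35.5 dBFS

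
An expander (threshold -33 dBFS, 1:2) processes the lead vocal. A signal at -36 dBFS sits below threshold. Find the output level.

Undershoot = (-33) − (-36) = 3 dB.
At 1:2, that expands to 6 dB under threshold.
Output = -33 − 6 = -39 dBFS.

-39 dBFS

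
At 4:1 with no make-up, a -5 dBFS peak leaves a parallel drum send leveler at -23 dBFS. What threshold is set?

Let T be the threshold. Output overshoot = (input overshoot)/R, so -23 − T = (-5 − T)/4.
4·(-23 − T) = -5 − T → 3·T = -92 − (-5) = -87.
T = -87/3 = -29 dBFS.

-29 dBFS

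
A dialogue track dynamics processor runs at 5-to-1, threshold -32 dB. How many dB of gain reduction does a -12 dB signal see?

16 dB

-12 dB exceeds the threshold by 20 dB.
A 5:1 ratio leaves 4 dB of that excess.
Gain reduction = 20 − 4 = 16 dB.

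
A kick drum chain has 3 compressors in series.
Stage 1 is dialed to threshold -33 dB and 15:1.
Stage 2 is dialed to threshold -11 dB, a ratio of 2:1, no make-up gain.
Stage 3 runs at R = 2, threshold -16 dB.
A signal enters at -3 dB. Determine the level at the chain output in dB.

Stage 1: -3 dB is 30 dB over -33 dB; at 15:1 that becomes 2 dB over, giving -31 dB.
Stage 2: -31 dB ≤ -11 dB, so stage 2 doesn't engage; output -31 dB.
Stage 3: -31 dB is at or below the -16 dB threshold — no compression; output -31 dB.

-31 dB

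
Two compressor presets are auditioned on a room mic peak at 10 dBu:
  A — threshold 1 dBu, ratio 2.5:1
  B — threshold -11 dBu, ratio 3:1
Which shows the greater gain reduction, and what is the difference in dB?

B, by 8.6 dB

A: GR = 9 − 9/2.5 = 5.4 dB.
B: GR = 21 − 21/3 = 14 dB.
B reduces 8.6 dB more.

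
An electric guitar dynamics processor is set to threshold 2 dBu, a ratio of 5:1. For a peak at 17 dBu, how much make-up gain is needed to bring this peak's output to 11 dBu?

Without make-up, output = threshold + overshoot/5 = 2 + 3 = 5 dBu.
Gap to target: 6 dB.

6 dB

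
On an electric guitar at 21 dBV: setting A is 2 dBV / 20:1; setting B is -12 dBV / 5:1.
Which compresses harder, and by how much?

B, by 8.35 dB

A: GR = 19 − 19/20 = 18.05 dB.
B: GR = 33 − 33/5 = 26.4 dB.
B reduces 8.35 dB more.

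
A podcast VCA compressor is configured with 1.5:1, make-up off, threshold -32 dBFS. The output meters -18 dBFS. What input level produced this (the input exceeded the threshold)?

-11 dBFS

The compressed level sits -18 − (-32) = 14 dB over threshold.
Undo the ratio: input overshoot = 14 × 1.5 = 21 dB, giving input = -11 dBFS.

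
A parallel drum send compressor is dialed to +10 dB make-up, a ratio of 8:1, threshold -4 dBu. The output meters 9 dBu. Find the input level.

Remove make-up: 9 − 10 = -1 dBu.
That's 3 dB above the -4 dBu threshold.
Before 8:1 compression the overshoot was 3 × 8 = 24 dB, so input = -4 + 24 = 20 dBu.

20 dBu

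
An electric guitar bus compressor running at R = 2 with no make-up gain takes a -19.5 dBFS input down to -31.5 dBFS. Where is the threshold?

-43.5 dBFS

Input is 24 dB above T (since output overshoot × R = input overshoot: (-31.5 − T)·2 = -19.5 − T gives T = -43.5 dBFS).
Check: -43.5 + (-19.5 − (-43.5))/2 = -43.5 + 12 = -31.5 dBFS. ✓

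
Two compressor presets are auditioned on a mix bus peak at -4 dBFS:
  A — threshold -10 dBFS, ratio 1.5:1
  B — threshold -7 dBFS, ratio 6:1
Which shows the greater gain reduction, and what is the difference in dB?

A: overshoot 6 dB → output overshoot 4 dB → GR 2 dB.
B: overshoot 3 dB → output overshoot 0.5 dB → GR 2.5 dB.
B reduces 0.5 dB more.

B, by 0.5 dB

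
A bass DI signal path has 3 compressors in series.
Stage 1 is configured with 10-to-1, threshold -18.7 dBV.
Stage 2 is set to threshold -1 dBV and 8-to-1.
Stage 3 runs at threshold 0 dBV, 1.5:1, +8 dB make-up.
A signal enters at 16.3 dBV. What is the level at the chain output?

Stage 1: 16.3 dBV is 35 dB over -18.7 dBV; at 10:1 that becomes 3.5 dB over, giving -15.2 dBV.
Stage 2: -15.2 dBV is at or below the -1 dBV threshold — no compression; output -15.2 dBV.
Stage 3: -15.2 dBV ≤ 0 dBV, so stage 3 doesn't engage; make-up brings it to -7.2 dBV.

-7.2 dBV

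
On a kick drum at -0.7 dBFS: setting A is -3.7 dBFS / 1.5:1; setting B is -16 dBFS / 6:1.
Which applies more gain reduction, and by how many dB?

A: 3 dB over, compressed to 2 dB over, so 1 dB of GR.
B: 15.3 dB over, compressed to 2.55 dB over, so 12.75 dB of GR.
Difference: 11.75 dB in favour of B.

B, by 11.75 dB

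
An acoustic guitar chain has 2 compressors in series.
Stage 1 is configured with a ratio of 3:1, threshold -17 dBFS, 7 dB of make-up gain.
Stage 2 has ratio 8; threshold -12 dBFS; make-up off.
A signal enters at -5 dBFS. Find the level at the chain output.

-11.25 dBFS

Stage 1: overshoot 12 dB → 12/3 = 4 dB → -13 dBFS; +7 dB make-up → -6 dBFS.
Stage 2: -6 dBFS is 6 dB over -12 dBFS; at 8:1 that becomes 0.75 dB over, giving -11.25 dBFS.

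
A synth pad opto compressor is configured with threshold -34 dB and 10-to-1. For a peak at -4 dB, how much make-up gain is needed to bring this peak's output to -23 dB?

8 dB

The peak compresses to -34 + 30/10 = -31 dB.
To reach -23 dB requires -23 − (-31) = 8 dB of make-up.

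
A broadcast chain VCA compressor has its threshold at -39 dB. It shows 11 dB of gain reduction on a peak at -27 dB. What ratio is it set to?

12:1

Input overshoot = -27 − (-39) = 12 dB.
Output overshoot = 12 − 11 = 1 dB.
Ratio = input overshoot / output overshoot = 12 / 1 = 12.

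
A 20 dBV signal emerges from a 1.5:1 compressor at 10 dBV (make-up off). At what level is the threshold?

Gain reduction = 20 − 10 = 10 dB; output overshoot = GR / (R − 1) = 10 / 0.5 = 20 dB.
Threshold = output − output overshoot = 10 − 20 = -10 dBV.

-10 dBV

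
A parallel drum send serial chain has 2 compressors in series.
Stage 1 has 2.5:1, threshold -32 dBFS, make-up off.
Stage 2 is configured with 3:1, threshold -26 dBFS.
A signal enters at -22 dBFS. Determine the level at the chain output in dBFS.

-28 dBFS

Stage 1: overshoot 10 dB → 10/2.5 = 4 dB → -28 dBFS.
Stage 2: -28 dBFS is at or below the -26 dBFS threshold — no compression; output -28 dBFS.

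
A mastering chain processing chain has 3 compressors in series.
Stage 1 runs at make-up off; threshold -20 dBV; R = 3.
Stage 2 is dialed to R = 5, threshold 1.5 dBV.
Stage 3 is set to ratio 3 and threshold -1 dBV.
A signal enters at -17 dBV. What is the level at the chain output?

Stage 1: overshoot 3 dB → 3/3 = 1 dB → -19 dBV.
Stage 2: -19 dBV ≤ 1.5 dBV, so stage 2 doesn't engage; output -19 dBV.
Stage 3: -19 dBV is at or below the -1 dBV threshold — no compression; output -19 dBV.

-19 dBV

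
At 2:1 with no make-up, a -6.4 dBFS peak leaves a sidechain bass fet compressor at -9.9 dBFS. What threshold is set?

-13.4 dBFS

Let T be the threshold. Output overshoot = (input overshoot)/R, so -9.9 − T = (-6.4 − T)/2.
2·(-9.9 − T) = -6.4 − T → 1·T = -19.8 − (-6.4) = -13.4.
T = -13.4/1 = -13.4 dBFS.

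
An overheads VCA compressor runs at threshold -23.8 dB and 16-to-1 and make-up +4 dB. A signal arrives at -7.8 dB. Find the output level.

The input is 16 dB above the -23.8 dB threshold.
At 16:1 the overshoot is divided by 16, leaving 1 dB above threshold.
Output = -23.8 + 1 = -22.8 dB; make-up adds 4 dB, giving -18.8 dB.

-18.8 dB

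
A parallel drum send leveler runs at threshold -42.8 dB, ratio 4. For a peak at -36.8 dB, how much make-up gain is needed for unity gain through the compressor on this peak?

4.5 dB

The peak compresses to -42.8 + 6/4 = -41.3 dB.
To reach -36.8 dB requires -36.8 − (-41.3) = 4.5 dB of make-up.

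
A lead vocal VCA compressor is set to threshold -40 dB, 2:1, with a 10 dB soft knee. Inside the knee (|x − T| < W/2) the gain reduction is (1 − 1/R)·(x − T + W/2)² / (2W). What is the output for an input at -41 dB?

-41.4 dB

x − T + W/2 = -41 − (-40) + 5 = 4.
GR = (1 − 1/2) × 4² / 20 = 0.5 × 16 / 20 = 0.4 dB.
Output = -41 − 0.4 = -41.4 dB.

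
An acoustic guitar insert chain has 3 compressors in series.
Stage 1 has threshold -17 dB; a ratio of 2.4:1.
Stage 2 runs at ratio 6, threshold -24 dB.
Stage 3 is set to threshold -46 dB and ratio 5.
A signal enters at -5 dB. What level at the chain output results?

Stage 1: -5 dB is 12 dB over -17 dB; at 2.4:1 that becomes 5 dB over, giving -12 dB.
Stage 2: 12 dB above -24 dB, reduced 6:1 to 2 dB above → -22 dB.
Stage 3: overshoot 24 dB → 24/5 = 4.8 dB → -41.2 dB.

-41.2 dB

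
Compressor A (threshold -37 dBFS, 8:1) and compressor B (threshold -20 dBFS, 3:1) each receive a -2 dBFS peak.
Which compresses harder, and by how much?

A, by 18.625 dB

A: 35 dB over, compressed to 4.375 dB over, so 30.625 dB of GR.
B: 18 dB over, compressed to 6 dB over, so 12 dB of GR.
A reduces 18.625 dB more.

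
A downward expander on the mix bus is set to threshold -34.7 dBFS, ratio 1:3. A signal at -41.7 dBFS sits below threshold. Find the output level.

The input is 7 dB below the -34.7 dBFS threshold.
A 1:3 expander multiplies undershoot by 3: 7 × 3 = 21 dB below threshold.
Output = -34.7 − 21 = -55.7 dBFS.

-55.7 dBFS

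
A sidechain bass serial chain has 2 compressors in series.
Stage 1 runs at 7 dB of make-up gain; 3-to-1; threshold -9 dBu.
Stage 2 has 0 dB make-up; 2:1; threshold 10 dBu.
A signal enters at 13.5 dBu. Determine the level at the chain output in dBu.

5.5 dBu

Stage 1: overshoot 22.5 dB → 22.5/3 = 7.5 dB → -1.5 dBu; +7 dB make-up → 5.5 dBu.
Stage 2: 5.5 dBu ≤ 10 dBu, so stage 2 doesn't engage; output 5.5 dBu.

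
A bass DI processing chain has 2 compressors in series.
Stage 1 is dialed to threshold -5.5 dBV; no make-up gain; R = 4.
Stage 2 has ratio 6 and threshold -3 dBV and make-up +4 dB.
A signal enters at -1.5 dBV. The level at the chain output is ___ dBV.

Stage 1: 4 dB above -5.5 dBV, reduced 4:1 to 1 dB above → -4.5 dBV.
Stage 2: below threshold (-4.5 ≤ -3); passes unchanged; make-up brings it to -0.5 dBV.

-0.5 dBV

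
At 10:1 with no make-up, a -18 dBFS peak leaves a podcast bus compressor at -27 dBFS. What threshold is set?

Input is 10 dB above T (since output overshoot × R = input overshoot: (-27 − T)·10 = -18 − T gives T = -28 dBFS).
Check: -28 + (-18 − (-28))/10 = -28 + 1 = -27 dBFS. ✓

-28 dBFS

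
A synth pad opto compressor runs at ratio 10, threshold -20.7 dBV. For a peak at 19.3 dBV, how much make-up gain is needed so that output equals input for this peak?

36 dB

Without make-up, output = threshold + overshoot/10 = -20.7 + 4 = -16.7 dBV.
Gap to target: 36 dB.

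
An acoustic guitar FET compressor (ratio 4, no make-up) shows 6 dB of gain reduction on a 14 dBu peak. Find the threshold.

6 dBu

Input is 8 dB above T (since output overshoot × R = input overshoot: (8 − T)·4 = 14 − T gives T = 6 dBu).
Check: 6 + (14 − 6)/4 = 6 + 2 = 8 dBu. ✓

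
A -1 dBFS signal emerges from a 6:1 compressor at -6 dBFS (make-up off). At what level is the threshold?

-7 dBFS

Let T be the threshold. Output overshoot = (input overshoot)/R, so -6 − T = (-1 − T)/6.
6·(-6 − T) = -1 − T → 5·T = -36 − (-1) = -35.
T = -35/5 = -7 dBFS.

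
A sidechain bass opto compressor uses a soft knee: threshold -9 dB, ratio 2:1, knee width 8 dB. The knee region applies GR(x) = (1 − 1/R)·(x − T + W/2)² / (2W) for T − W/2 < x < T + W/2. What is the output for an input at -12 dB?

x − T + W/2 = -12 − (-9) + 4 = 1.
GR = (1 − 1/2) × 1² / 16 = 0.5 × 1 / 16 = 0.03125 dB.
Output = -12 − 0.03125 = -12.03125 dB.

-12.03125 dB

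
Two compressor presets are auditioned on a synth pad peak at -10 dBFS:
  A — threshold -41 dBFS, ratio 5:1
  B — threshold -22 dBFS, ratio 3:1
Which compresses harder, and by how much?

A, by 16.8 dB

A: 31 dB over, compressed to 6.2 dB over, so 24.8 dB of GR.
B: 12 dB over, compressed to 4 dB over, so 8 dB of GR.
A applies 16.8 dB more gain reduction.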